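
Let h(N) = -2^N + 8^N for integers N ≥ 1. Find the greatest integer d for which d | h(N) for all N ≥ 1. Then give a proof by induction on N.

Computing the first values: h(1) = 6 and h(2) = 60; gcd(6, 60) = 6, so d ≤ 6.
We prove 6 | -2^N + 8^N for all N ≥ 1 by induction on N.
Base case (N = 1): h(1) = 6 = 6·(1), so 6 | h(1).
Inductive step: suppose the statement holds for some i ≥ 1, i.e. 6 | h(i). Then
8^{i+1} − 2^{i+1} = 8·8^i − 2·2^i = 8·(8^i − 2^i) + (6)·2^i. The first term is divisible by 6 by the inductive hypothesis, and the second term (6)·2^i is divisible by 6 since 6 | 6. Hence 6 | h(i+1).
This completes the induction.
Therefore the largest such d is 6.

d = 6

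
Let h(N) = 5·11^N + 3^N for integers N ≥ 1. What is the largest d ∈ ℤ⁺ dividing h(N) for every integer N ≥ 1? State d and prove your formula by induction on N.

Computing the first values: h(1) = 58 and h(2) = 614; gcd(58, 614) = 2, so d ≤ 2.
We prove 2 | 5·11^N + 3^N for all N ≥ 1 by induction on N.
When N = 1: h(1) = 58 = 2·(29), so 2 | h(1).
For the inductive step, assume it holds for an arbitrary j ≥ 1, i.e. 2 | h(j). Then
h(j+1) − 11·h(j) = (5·11^(j+1) + 3^(j+1)) − 11·(5·11^j + 3^j) = (1)·3^j·(3 − 11) = (-8)·3^j. Since 2 | h(j) by the inductive hypothesis, 2 | 11·h(j); and 2 | -8 since -8 = 2·-4. Therefore 2 | h(j+1).
This completes the induction.
Therefore the largest such d is 2.

d = 2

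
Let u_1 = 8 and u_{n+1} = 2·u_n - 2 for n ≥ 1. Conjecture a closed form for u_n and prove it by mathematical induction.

Computing the first terms: u_1 = 8, u_2 = 14, u_3 = 26. This suggests u_n = 3·2^n + 2.
Base case (n = 1): the formula gives 8 = 8 = u_1.
Inductive step: suppose the statement holds for some j ≥ 1, so u_j = 3·2^j + 2.
Then u_{j+1} = 2·u_j - 2 = 2·(3·2^j + 2) - 2 = 3·2^(j + 1) + 2,
which is the claimed formula at n = j+1.
This completes the induction.

u_n = 3·2^n + 2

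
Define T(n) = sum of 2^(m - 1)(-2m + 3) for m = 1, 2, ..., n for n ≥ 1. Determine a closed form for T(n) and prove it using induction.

T(n) = 2^n(-2n + 5) - 5

We claim T(n) = 2^n(-2n + 5) - 5 for all n ≥ 1.
Base case (n = 1): T(1) = 1, and the closed form gives 1. They agree.
Inductive step: assume the claim holds for n = m, so T(m) = 2^m(-2m + 5) - 5.
Then T(m+1) = T(m) + (2^m(-2m + 1)) = (2^m(-2m + 5) - 5) + (2^m(-2m + 1)).
Simplifying, T(m+1) = -4·2^m·m + 6·2^m - 5 = 2^(m+1)(-2(m+1) + 5) - 5,
which is the closed form with n = m+1.
By induction, the statement is established for all n ≥ 1.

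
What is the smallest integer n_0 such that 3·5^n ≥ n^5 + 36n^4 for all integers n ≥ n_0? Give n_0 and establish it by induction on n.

At n = 6: 46875 < 54432, so the inequality fails and n_0 ≥ 7. We prove 3·5^n ≥ n^5 + 36n^4 for all n ≥ 7.
Base case (n = 7): 3·5^n = 234375 and n^5 + 36n^4 = 103243, so 234375 ≥ 103243.
Inductive step: assume the claim holds for n = j, so 3·5^j ≥ j^5 + 36j^4.
Then 3·5^(j + 1) = 5·(3·5^j) ≥ 5·(j^5 + 36j^4).
Also, for j ≥ 7 we have 5·(j^5 + 36j^4) ≥ (j+1)^5 + 36(j+1)^4, since 5·(j^5 + 36j^4) − ((j+1)^5 + 36(j+1)^4) = 4j^5 + 139j^4 - 154j^3 - 226j^2 - 149j - 37, which is nonnegative for all j ≥ 7.
Combining, 3·5^(j + 1) ≥ (j+1)^5 + 36(j+1)^4.
This completes the induction.
Hence the smallest such n_0 is 7.

n_0 = 7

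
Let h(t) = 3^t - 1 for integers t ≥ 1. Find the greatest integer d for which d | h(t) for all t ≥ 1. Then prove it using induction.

Computing the first values: h(1) = 2 and h(2) = 8; gcd(2, 8) = 2, so d ≤ 2.
We prove 2 | 3^t - 1 for all t ≥ 1 by induction on t.
Base case (t = 1): h(1) = 2 = 2·(1), so 2 | h(1).
Inductive step: suppose the statement holds for some p ≥ 1, i.e. 2 | h(p). Then
3^{p+1} − 1^{p+1} = 3·3^p − 1·1^p = 3·(3^p − 1^p) + (2)·1^p. The first term is divisible by 2 by the inductive hypothesis, and the second term (2)·1^p is divisible by 2 since 2 | 2. Hence 2 | h(p+1).
Hence, by induction on t, the claim holds for every t ≥ 1.
Therefore the largest such d is 2.

d = 2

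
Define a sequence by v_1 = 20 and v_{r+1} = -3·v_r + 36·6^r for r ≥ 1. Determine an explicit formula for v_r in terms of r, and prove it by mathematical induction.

v_r = -4(-3)^(r - 1) + 4·6^r

Computing the first terms: v_1 = 20, v_2 = 156, v_3 = 828. This suggests v_r = -4(-3)^(r - 1) + 4·6^r.
Base case (r = 1): the formula gives 20 = 20 = v_1.
Inductive step: suppose the statement holds for some k ≥ 1, so v_k = -4(-3)^(k - 1) + 4·6^k.
Then v_{k+1} = -3·v_k + 36·6^k = -3·(-4(-3)^(k - 1) + 4·6^k) + 36·6^k = -4(-3)^k + 4·6^(k + 1) = -4(-3)^((k+1) - 1) + 4·6^(k+1),
which is the claimed formula at r = k+1.
By induction, the statement is established for all r ≥ 1.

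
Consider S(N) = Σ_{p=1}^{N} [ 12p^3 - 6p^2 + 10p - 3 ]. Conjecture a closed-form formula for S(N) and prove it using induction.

S(N) = N(3N^3 + 4N^2 + 5N + 1)

We claim S(N) = N(3N^3 + 4N^2 + 5N + 1) for all N ≥ 1.
When N = 1: S(1) = 13, and the closed form gives 13. They agree.
Suppose the result is true for N = p, so S(p) = p(3p^3 + 4p^2 + 5p + 1).
Then S(p+1) = S(p) + (12p^3 + 30p^2 + 34p + 13) = (p(3p^3 + 4p^2 + 5p + 1)) + (12p^3 + 30p^2 + 34p + 13).
Simplifying, S(p+1) = (p + 1)(3p^3 + 13p^2 + 22p + 13) = (p+1)(3(p+1)^3 + 4(p+1)^2 + 5(p+1) + 1),
which is the closed form with N = p+1.
Hence, by induction on N, the claim holds for every N ≥ 1.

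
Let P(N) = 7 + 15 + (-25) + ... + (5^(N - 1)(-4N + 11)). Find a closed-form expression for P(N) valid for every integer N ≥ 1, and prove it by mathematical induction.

P(N) = 5^N(-N + 3) - 3

We claim P(N) = 5^N(-N + 3) - 3 for all N ≥ 1.
For the base case N = 1: P(1) = 7, and the closed form gives 7. They agree.
For the inductive step, assume it holds for an arbitrary i ≥ 1, so P(i) = 5^i(-i + 3) - 3.
Then P(i+1) = P(i) + (5^i(-4i + 7)) = (5^i(-i + 3) - 3) + (5^i(-4i + 7)).
Simplifying, P(i+1) = -5·5^i·i + 10·5^i - 3 = 5^(i+1)(-(i+1) + 3) - 3,
which is the closed form with N = i+1.
Hence, by induction on N, the claim holds for every N ≥ 1.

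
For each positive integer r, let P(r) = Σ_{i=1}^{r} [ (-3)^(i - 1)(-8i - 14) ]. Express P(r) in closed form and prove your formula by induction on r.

P(r) = 2(-3)^r(r + 2) - 4

We claim P(r) = 2(-3)^r(r + 2) - 4 for all r ≥ 1.
When r = 1: P(1) = -22, and the closed form gives -22. They agree.
Inductive step: suppose the statement holds for some i ≥ 1, so P(i) = 2(-3)^i(i + 2) - 4.
Then P(i+1) = P(i) + ((-3)^i(-8i - 22)) = (2(-3)^i(i + 2) - 4) + ((-3)^i(-8i - 22)).
Simplifying, P(i+1) = -6(-3)^i·i - 18(-3)^i - 4 = 2(-3)^(i+1)((i+1) + 2) - 4,
which is the closed form with r = i+1.
This completes the induction.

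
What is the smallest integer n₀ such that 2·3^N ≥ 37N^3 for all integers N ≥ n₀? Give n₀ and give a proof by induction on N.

At N = 8: 13122 < 18944, so the inequality fails and n₀ ≥ 9. We prove 2·3^N ≥ 37N^3 for all N ≥ 9.
Base step (N = 9): 2·3^N = 39366 and 37N^3 = 26973, so 39366 ≥ 26973.
For the inductive step, assume it holds for an arbitrary j ≥ 9, so 2·3^j ≥ 37j^3.
Then 2·3^(j + 1) = 3·(2·3^j) ≥ 3·(37j^3).
Also, for j ≥ 9 we have 3·(37j^3) ≥ 37(j+1)^3, since 3 ≥ (1 + 1/j)^3 for all j ≥ 9.
Combining, 2·3^(j + 1) ≥ 37(j+1)^3.
By the principle of mathematical induction, the result holds for all N ≥ 9.
Hence the smallest such n₀ is 9.

n₀ = 9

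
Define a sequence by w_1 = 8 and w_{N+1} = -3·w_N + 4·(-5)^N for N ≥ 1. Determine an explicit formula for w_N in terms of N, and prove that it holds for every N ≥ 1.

Computing the first terms: w_1 = 8, w_2 = -44, w_3 = 232. This suggests w_N = -2(-3)^(N - 1) - 2(-5)^N.
Base case (N = 1): the formula gives 8 = 8 = w_1.
Inductive step: assume the claim holds for N = r, so w_r = -2(-3)^(r - 1) - 2(-5)^r.
Then w_{r+1} = -3·w_r + 4·(-5)^r = -3·(-2(-3)^(r - 1) - 2(-5)^r) + 4·(-5)^r = -2(-3)^r - 2(-5)^(r + 1) = -2(-3)^((r+1) - 1) - 2(-5)^(r+1),
which is the claimed formula at N = r+1.
Hence, by induction on N, the claim holds for every N ≥ 1.

w_N = -2(-3)^(N - 1) - 2(-5)^N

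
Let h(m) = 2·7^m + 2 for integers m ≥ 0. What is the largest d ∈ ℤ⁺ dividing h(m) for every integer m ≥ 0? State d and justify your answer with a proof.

d = 4

Computing the first values: h(0) = 4 and h(1) = 16; gcd(4, 16) = 4, so d ≤ 4.
We prove 4 | 2·7^m + 2 for all m ≥ 0 by induction on m.
Base step (m = 0): h(0) = 4 = 4·(1), so 4 | h(0).
Inductive step: suppose the statement holds for some i ≥ 0, i.e. 4 | h(i). Then
h(i+1) = 2·7^(i+1) + 2 = 7·(2·7^i + 2) - 12 = 7·h(i) - 12. The first term is divisible by 4 by the inductive hypothesis, and -12 is divisible by 4. Hence 4 | h(i+1).
This completes the induction.
Therefore the largest such d is 4.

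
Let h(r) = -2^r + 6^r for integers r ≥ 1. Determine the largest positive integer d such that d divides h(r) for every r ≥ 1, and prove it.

d = 4

Computing the first values: h(1) = 4 and h(2) = 32; gcd(4, 32) = 4, so d ≤ 4.
We prove 4 | -2^r + 6^r for all r ≥ 1 by induction on r.
Base step (r = 1): h(1) = 4 = 4·(1), so 4 | h(1).
Suppose the result is true for r = p, i.e. 4 | h(p). Then
6^{p+1} − 2^{p+1} = 6·6^p − 2·2^p = 6·(6^p − 2^p) + (4)·2^p. The first term is divisible by 4 by the inductive hypothesis, and the second term (4)·2^p is divisible by 4 since 4 | 4. Hence 4 | h(p+1).
Hence, by induction on r, the claim holds for every r ≥ 1.
Therefore the largest such d is 4.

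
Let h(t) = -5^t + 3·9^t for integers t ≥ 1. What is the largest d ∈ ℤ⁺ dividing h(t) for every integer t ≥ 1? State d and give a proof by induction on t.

d = 2

Computing the first values: h(1) = 22 and h(2) = 218; gcd(22, 218) = 2, so d ≤ 2.
We prove 2 | -5^t + 3·9^t for all t ≥ 1 by induction on t.
Base case (t = 1): h(1) = 22 = 2·(11), so 2 | h(1).
Inductive step: assume the claim holds for t = i, i.e. 2 | h(i). Then
h(i+1) − 9·h(i) = (-5^(i+1) + 3·9^(i+1)) − 9·(-5^i + 3·9^i) = (-1)·5^i·(5 − 9) = (4)·5^i. Since 2 | h(i) by the inductive hypothesis, 2 | 9·h(i); and 2 | 4 since 4 = 2·2. Therefore 2 | h(i+1).
By induction, the statement is established for all t ≥ 1.
Therefore the largest such d is 2.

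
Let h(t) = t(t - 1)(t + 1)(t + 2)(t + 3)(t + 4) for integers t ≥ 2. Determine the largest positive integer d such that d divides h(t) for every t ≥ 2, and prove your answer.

Computing the first values: h(2) = 720 and h(3) = 5040; gcd(720, 5040) = 720, so d ≤ 720.
We prove 720 | t(t - 1)(t + 1)(t + 2)(t + 3)(t + 4) for all t ≥ 2 by induction on t.
When t = 2: h(2) = 720 = 720·(1), so 720 | h(2).
Inductive step: suppose the statement holds for some i ≥ 2, i.e. 720 | h(i). Then
h(i+1) − h(i) = i·(i+1)·(i+2)·(i+3)·(i+4)·(i+5) − (i-1)·i·(i+1)·(i+2)·(i+3)·(i+4) = i·(i+1)·(i+2)·(i+3)·(i+4)·[(i+5) − (i-1)] = 6·i·(i+1)·(i+2)·(i+3)·(i+4). The product of 5 consecutive integers is divisible by (5)! = 120, so h(i+1) − h(i) is divisible by 6·120 = 720. By the inductive hypothesis 720 | h(i), hence 720 | h(i+1).
By induction, the statement is established for all t ≥ 2.
Therefore the largest such d is 720.

d = 720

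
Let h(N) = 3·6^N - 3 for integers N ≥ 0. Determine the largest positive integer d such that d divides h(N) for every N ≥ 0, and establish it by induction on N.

d = 15

Computing the first values: h(0) = 0 and h(1) = 15; gcd(0, 15) = 15, so d ≤ 15.
We prove 15 | 3·6^N - 3 for all N ≥ 0 by induction on N.
Base step (N = 0): h(0) = 0 = 15·(0), so 15 | h(0).
Suppose the result is true for N = m, i.e. 15 | h(m). Then
h(m+1) = 3·6^(m+1) - 3 = 6·(3·6^m - 3) + 15 = 6·h(m) + 15. The first term is divisible by 15 by the inductive hypothesis, and 15 is divisible by 15. Hence 15 | h(m+1).
By the principle of mathematical induction, the result holds for all N ≥ 0.
Therefore the largest such d is 15.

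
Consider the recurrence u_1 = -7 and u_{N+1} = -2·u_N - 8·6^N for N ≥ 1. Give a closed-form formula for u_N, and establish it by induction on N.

Computing the first terms: u_1 = -7, u_2 = -34, u_3 = -220. This suggests u_N = -(-2)^(N - 1) - 6^N.
Base step (N = 1): the formula gives -7 = -7 = u_1.
For the inductive step, assume it holds for an arbitrary j ≥ 1, so u_j = -(-2)^(j - 1) - 6^j.
Then u_{j+1} = -2·u_j - 8·6^j = -2·(-(-2)^(j - 1) - 6^j) - 8·6^j = -(-2)^j - 6^(j + 1) = -(-2)^((j+1) - 1) - 6^(j+1),
which is the claimed formula at N = j+1.
This completes the induction.

u_N = -(-2)^(N - 1) - 6^N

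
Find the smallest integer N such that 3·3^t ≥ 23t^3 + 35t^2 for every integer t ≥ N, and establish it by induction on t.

At t = 7: 6561 < 9604, so the inequality fails and N ≥ 8. We prove 3·3^t ≥ 23t^3 + 35t^2 for all t ≥ 8.
When t = 8: 3·3^t = 19683 and 23t^3 + 35t^2 = 14016, so 19683 ≥ 14016.
Inductive step: suppose the statement holds for some r ≥ 8, so 3·3^r ≥ 23r^3 + 35r^2.
Then 3·3^(r + 1) = 3·(3·3^r) ≥ 3·(23r^3 + 35r^2).
Also, for r ≥ 8 we have 3·(23r^3 + 35r^2) ≥ 23(r+1)^3 + 35(r+1)^2, since 3·(23r^3 + 35r^2) − (23(r+1)^3 + 35(r+1)^2) = 46r^3 + r^2 - 139r - 58, which is nonnegative for all r ≥ 8.
Combining, 3·3^(r + 1) ≥ 23(r+1)^3 + 35(r+1)^2.
By induction, the statement is established for all t ≥ 8.
Hence the smallest such N is 8.

N = 8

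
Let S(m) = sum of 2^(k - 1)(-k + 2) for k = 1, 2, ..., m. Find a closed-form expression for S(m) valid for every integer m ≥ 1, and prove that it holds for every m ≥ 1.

S(m) = 2^m(-m + 3) - 3

We claim S(m) = 2^m(-m + 3) - 3 for all m ≥ 1.
Base step (m = 1): S(1) = 1, and the closed form gives 1. They agree.
Suppose the result is true for m = k, so S(k) = 2^k(-k + 3) - 3.
Then S(k+1) = S(k) + (2^k(-k + 1)) = (2^k(-k + 3) - 3) + (2^k(-k + 1)).
Simplifying, S(k+1) = -2^(k + 1)k + 2^(k + 2) - 3 = 2^(k+1)(-(k+1) + 3) - 3,
which is the closed form with m = k+1.
By induction, the statement is established for all m ≥ 1.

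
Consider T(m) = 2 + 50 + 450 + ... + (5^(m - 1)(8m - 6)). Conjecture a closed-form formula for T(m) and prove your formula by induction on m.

T(m) = 2·5^m(m - 1) + 2

We claim T(m) = 2·5^m(m - 1) + 2 for all m ≥ 1.
When m = 1: T(1) = 2, and the closed form gives 2. They agree.
Suppose the result is true for m = j, so T(j) = 2·5^j(j - 1) + 2.
Then T(j+1) = T(j) + (5^j(8j + 2)) = (2·5^j(j - 1) + 2) + (5^j(8j + 2)).
Simplifying, T(j+1) = 10·5^j·j + 2 = 2·5^(j+1)((j+1) - 1) + 2,
which is the closed form with m = j+1.
Hence, by induction on m, the claim holds for every m ≥ 1.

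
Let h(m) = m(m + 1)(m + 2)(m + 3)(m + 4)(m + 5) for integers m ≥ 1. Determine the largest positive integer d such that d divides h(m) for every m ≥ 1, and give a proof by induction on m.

Computing the first values: h(1) = 720 and h(2) = 5040; gcd(720, 5040) = 720, so d ≤ 720.
We prove 720 | m(m + 1)(m + 2)(m + 3)(m + 4)(m + 5) for all m ≥ 1 by induction on m.
Base case (m = 1): h(1) = 720 = 720·(1), so 720 | h(1).
For the inductive step, assume it holds for an arbitrary j ≥ 1, i.e. 720 | h(j). Then
h(j+1) − h(j) = (j+1)·(j+2)·(j+3)·(j+4)·(j+5)·(j+6) − j·(j+1)·(j+2)·(j+3)·(j+4)·(j+5) = (j+1)·(j+2)·(j+3)·(j+4)·(j+5)·[(j+6) − j] = 6·(j+1)·(j+2)·(j+3)·(j+4)·(j+5). The product of 5 consecutive integers is divisible by (5)! = 120, so h(j+1) − h(j) is divisible by 6·120 = 720. By the inductive hypothesis 720 | h(j), hence 720 | h(j+1).
By induction, the statement is established for all m ≥ 1.
Therefore the largest such d is 720.

d = 720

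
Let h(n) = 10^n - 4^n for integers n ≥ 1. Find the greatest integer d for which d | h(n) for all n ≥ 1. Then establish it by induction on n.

Computing the first values: h(1) = 6 and h(2) = 84; gcd(6, 84) = 6, so d ≤ 6.
We prove 6 | 10^n - 4^n for all n ≥ 1 by induction on n.
When n = 1: h(1) = 6 = 6·(1), so 6 | h(1).
For the inductive step, assume it holds for an arbitrary k ≥ 1, i.e. 6 | h(k). Then
10^{k+1} − 4^{k+1} = 10·10^k − 4·4^k = 10·(10^k − 4^k) + (6)·4^k. The first term is divisible by 6 by the inductive hypothesis, and the second term (6)·4^k is divisible by 6 since 6 | 6. Hence 6 | h(k+1).
By induction, the statement is established for all n ≥ 1.
Therefore the largest such d is 6.

d = 6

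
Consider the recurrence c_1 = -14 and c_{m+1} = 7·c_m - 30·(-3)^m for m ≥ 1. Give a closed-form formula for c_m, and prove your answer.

Computing the first terms: c_1 = -14, c_2 = -8, c_3 = -326. This suggests c_m = -(-3)^(m + 1) - 5·7^(m - 1).
Base step (m = 1): the formula gives -14 = -14 = c_1.
For the inductive step, assume it holds for an arbitrary j ≥ 1, so c_j = -(-3)^(j + 1) - 5·7^(j - 1).
Then c_{j+1} = 7·c_j - 30·(-3)^j = 7·(-(-3)^(j + 1) - 5·7^(j - 1)) - 30·(-3)^j = -(-3)^(j + 2) - 5·7^j = -(-3)^((j+1) + 1) - 5·7^((j+1) - 1),
which is the claimed formula at m = j+1.
This completes the induction.

c_m = -(-3)^(m + 1) - 5·7^(m - 1)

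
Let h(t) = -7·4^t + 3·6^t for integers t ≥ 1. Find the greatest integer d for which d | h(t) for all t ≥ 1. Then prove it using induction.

Computing the first values: h(1) = -10 and h(2) = -4; gcd(-10, -4) = 2, so d ≤ 2.
We prove 2 | -7·4^t + 3·6^t for all t ≥ 1 by induction on t.
When t = 1: h(1) = -10 = 2·(-5), so 2 | h(1).
For the inductive step, assume it holds for an arbitrary i ≥ 1, i.e. 2 | h(i). Then
h(i+1) − 6·h(i) = (-7·4^(i+1) + 3·6^(i+1)) − 6·(-7·4^i + 3·6^i) = (-7)·4^i·(4 − 6) = (14)·4^i. Since 2 | h(i) by the inductive hypothesis, 2 | 6·h(i); and 2 | 14 since 14 = 2·7. Therefore 2 | h(i+1).
By the principle of mathematical induction, the result holds for all t ≥ 1.
Therefore the largest such d is 2.

d = 2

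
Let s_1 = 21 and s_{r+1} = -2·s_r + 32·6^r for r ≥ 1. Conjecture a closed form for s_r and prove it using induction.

s_r = -3(-2)^(r - 1) + 4·6^r

Computing the first terms: s_1 = 21, s_2 = 150, s_3 = 852. This suggests s_r = -3(-2)^(r - 1) + 4·6^r.
Base step (r = 1): the formula gives 21 = 21 = s_1.
Suppose the result is true for r = i, so s_i = -3(-2)^(i - 1) + 4·6^i.
Then s_{i+1} = -2·s_i + 32·6^i = -2·(-3(-2)^(i - 1) + 4·6^i) + 32·6^i = -3(-2)^i + 4·6^(i + 1) = -3(-2)^((i+1) - 1) + 4·6^(i+1),
which is the claimed formula at r = i+1.
Hence, by induction on r, the claim holds for every r ≥ 1.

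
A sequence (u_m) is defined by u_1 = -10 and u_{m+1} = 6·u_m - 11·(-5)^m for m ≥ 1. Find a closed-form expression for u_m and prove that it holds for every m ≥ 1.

u_m = (-5)^m - 5·6^(m - 1)

Computing the first terms: u_1 = -10, u_2 = -5, u_3 = -305. This suggests u_m = (-5)^m - 5·6^(m - 1).
Base step (m = 1): the formula gives -10 = -10 = u_1.
Suppose the result is true for m = k, so u_k = (-5)^k - 5·6^(k - 1).
Then u_{k+1} = 6·u_k - 11·(-5)^k = 6·((-5)^k - 5·6^(k - 1)) - 11·(-5)^k = (-5)^(k + 1) - 5·6^k = (-5)^(k+1) - 5·6^((k+1) - 1),
which is the claimed formula at m = k+1.
This completes the induction.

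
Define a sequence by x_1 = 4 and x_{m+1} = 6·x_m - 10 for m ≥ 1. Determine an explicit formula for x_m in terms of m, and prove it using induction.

Computing the first terms: x_1 = 4, x_2 = 14, x_3 = 74. This suggests x_m = 2·6^(m - 1) + 2.
For the base case m = 1: the formula gives 4 = 4 = x_1.
Inductive step: assume the claim holds for m = p, so x_p = 2·6^(p - 1) + 2.
Then x_{p+1} = 6·x_p - 10 = 6·(2·6^(p - 1) + 2) - 10 = 2·6^p + 2 = 2·6^((p+1) - 1) + 2,
which is the claimed formula at m = p+1.
Hence, by induction on m, the claim holds for every m ≥ 1.

x_m = 2·6^(m - 1) + 2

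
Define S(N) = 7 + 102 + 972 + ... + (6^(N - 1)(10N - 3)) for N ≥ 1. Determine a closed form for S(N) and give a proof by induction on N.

S(N) = 6^N(2N - 1) + 1

We claim S(N) = 6^N(2N - 1) + 1 for all N ≥ 1.
Base step (N = 1): S(1) = 7, and the closed form gives 7. They agree.
Suppose the result is true for N = k, so S(k) = 6^k(2k - 1) + 1.
Then S(k+1) = S(k) + (6^k(10k + 7)) = (6^k(2k - 1) + 1) + (6^k(10k + 7)).
Simplifying, S(k+1) = 12·6^k·k + 6·6^k + 1 = 6^(k+1)(2(k+1) - 1) + 1,
which is the closed form with N = k+1.
By the principle of mathematical induction, the result holds for all N ≥ 1.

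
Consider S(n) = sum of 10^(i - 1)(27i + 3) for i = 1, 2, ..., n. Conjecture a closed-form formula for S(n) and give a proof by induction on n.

S(n) = 3·10^n·n

We claim S(n) = 3·10^n·n for all n ≥ 1.
For the base case n = 1: S(1) = 30, and the closed form gives 30. They agree.
Inductive step: suppose the statement holds for some i ≥ 1, so S(i) = 3·10^i·i.
Then S(i+1) = S(i) + (10^i(27i + 30)) = (3·10^i·i) + (10^i(27i + 30)).
Simplifying, S(i+1) = 30·10^i(i + 1) = 3·10^(i+1)·(i+1),
which is the closed form with n = i+1.
By induction, the statement is established for all n ≥ 1.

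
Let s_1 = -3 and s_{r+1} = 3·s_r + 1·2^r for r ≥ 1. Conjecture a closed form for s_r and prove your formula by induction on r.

Computing the first terms: s_1 = -3, s_2 = -7, s_3 = -17. This suggests s_r = -2^r - 3^(r - 1).
For the base case r = 1: the formula gives -3 = -3 = s_1.
For the inductive step, assume it holds for an arbitrary p ≥ 1, so s_p = -2^p - 3^(p - 1).
Then s_{p+1} = 3·s_p + 1·2^p = 3·(-2^p - 3^(p - 1)) + 1·2^p = -2^(p + 1) - 3^p = -2^(p+1) - 3^((p+1) - 1),
which is the claimed formula at r = p+1.
Hence, by induction on r, the claim holds for every r ≥ 1.

s_r = -2^r - 3^(r - 1)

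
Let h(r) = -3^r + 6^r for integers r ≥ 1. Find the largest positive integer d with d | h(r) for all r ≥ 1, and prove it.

Computing the first values: h(1) = 3 and h(2) = 27; gcd(3, 27) = 3, so d ≤ 3.
We prove 3 | -3^r + 6^r for all r ≥ 1 by induction on r.
Base step (r = 1): h(1) = 3 = 3·(1), so 3 | h(1).
Suppose the result is true for r = m, i.e. 3 | h(m). Then
6^{m+1} − 3^{m+1} = 6·6^m − 3·3^m = 6·(6^m − 3^m) + (3)·3^m. The first term is divisible by 3 by the inductive hypothesis, and the second term (3)·3^m is divisible by 3 since 3 | 3. Hence 3 | h(m+1).
By induction, the statement is established for all r ≥ 1.
Therefore the largest such d is 3.

d = 3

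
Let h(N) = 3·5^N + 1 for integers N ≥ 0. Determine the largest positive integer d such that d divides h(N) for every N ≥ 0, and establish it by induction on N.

Computing the first values: h(0) = 4 and h(1) = 16; gcd(4, 16) = 4, so d ≤ 4.
We prove 4 | 3·5^N + 1 for all N ≥ 0 by induction on N.
Base case (N = 0): h(0) = 4 = 4·(1), so 4 | h(0).
For the inductive step, assume it holds for an arbitrary p ≥ 0, i.e. 4 | h(p). Then
h(p+1) = 3·5^(p+1) + 1 = 5·(3·5^p + 1) - 4 = 5·h(p) - 4. The first term is divisible by 4 by the inductive hypothesis, and -4 is divisible by 4. Hence 4 | h(p+1).
This completes the induction.
Therefore the largest such d is 4.

d = 4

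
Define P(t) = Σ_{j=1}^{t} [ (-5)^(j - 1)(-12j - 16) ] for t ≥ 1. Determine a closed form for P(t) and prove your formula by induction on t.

P(t) = (-5)^t(2t + 3) - 3

We claim P(t) = (-5)^t(2t + 3) - 3 for all t ≥ 1.
When t = 1: P(1) = -28, and the closed form gives -28. They agree.
For the inductive step, assume it holds for an arbitrary j ≥ 1, so P(j) = (-5)^j(2j + 3) - 3.
Then P(j+1) = P(j) + ((-5)^j(-12j - 28)) = ((-5)^j(2j + 3) - 3) + ((-5)^j(-12j - 28)).
Simplifying, P(j+1) = -10(-5)^j·j - 25(-5)^j - 3 = (-5)^(j+1)(2(j+1) + 3) - 3,
which is the closed form with t = j+1.
By induction, the statement is established for all t ≥ 1.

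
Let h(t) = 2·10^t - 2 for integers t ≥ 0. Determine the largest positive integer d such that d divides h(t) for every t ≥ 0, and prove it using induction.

Computing the first values: h(0) = 0 and h(1) = 18; gcd(0, 18) = 18, so d ≤ 18.
We prove 18 | 2·10^t - 2 for all t ≥ 0 by induction on t.
For the base case t = 0: h(0) = 0 = 18·(0), so 18 | h(0).
Inductive step: suppose the statement holds for some i ≥ 0, i.e. 18 | h(i). Then
h(i+1) = 2·10^(i+1) - 2 = 10·(2·10^i - 2) + 18 = 10·h(i) + 18. The first term is divisible by 18 by the inductive hypothesis, and 18 is divisible by 18. Hence 18 | h(i+1).
By induction, the statement is established for all t ≥ 0.
Therefore the largest such d is 18.

d = 18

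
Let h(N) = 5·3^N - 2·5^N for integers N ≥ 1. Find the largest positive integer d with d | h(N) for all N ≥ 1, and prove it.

d = 5

Computing the first values: h(1) = 5 and h(2) = -5; gcd(5, -5) = 5, so d ≤ 5.
We prove 5 | 5·3^N - 2·5^N for all N ≥ 1 by induction on N.
When N = 1: h(1) = 5 = 5·(1), so 5 | h(1).
For the inductive step, assume it holds for an arbitrary j ≥ 1, i.e. 5 | h(j). Then
h(j+1) − 5·h(j) = (5·3^(j+1) - 2·5^(j+1)) − 5·(5·3^j - 2·5^j) = (5)·3^j·(3 − 5) = (-10)·3^j. Since 5 | h(j) by the inductive hypothesis, 5 | 5·h(j); and 5 | -10 since -10 = 5·-2. Therefore 5 | h(j+1).
By induction, the statement is established for all N ≥ 1.
Therefore the largest such d is 5.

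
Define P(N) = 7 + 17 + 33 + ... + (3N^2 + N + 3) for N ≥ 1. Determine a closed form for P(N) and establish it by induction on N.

P(N) = N(N^2 + 2N + 4)

We claim P(N) = N(N^2 + 2N + 4) for all N ≥ 1.
Base step (N = 1): P(1) = 7, and the closed form gives 7. They agree.
Inductive step: suppose the statement holds for some i ≥ 1, so P(i) = i(i^2 + 2i + 4).
Then P(i+1) = P(i) + (i + 3(i + 1)^2 + 4) = (i(i^2 + 2i + 4)) + (i + 3(i + 1)^2 + 4).
Simplifying, P(i+1) = (i + 1)(i^2 + 4i + 7) = (i+1)((i+1)^2 + 2(i+1) + 4),
which is the closed form with N = i+1.
This completes the induction.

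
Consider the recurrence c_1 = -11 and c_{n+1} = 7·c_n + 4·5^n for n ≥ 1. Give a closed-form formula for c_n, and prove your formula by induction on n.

Computing the first terms: c_1 = -11, c_2 = -57, c_3 = -299. This suggests c_n = -2·5^n - 7^(n - 1).
For the base case n = 1: the formula gives -11 = -11 = c_1.
Suppose the result is true for n = k, so c_k = -2·5^k - 7^(k - 1).
Then c_{k+1} = 7·c_k + 4·5^k = 7·(-2·5^k - 7^(k - 1)) + 4·5^k = -2·5^(k + 1) - 7^k = -2·5^(k+1) - 7^((k+1) - 1),
which is the claimed formula at n = k+1.
This completes the induction.

c_n = -2·5^n - 7^(n - 1)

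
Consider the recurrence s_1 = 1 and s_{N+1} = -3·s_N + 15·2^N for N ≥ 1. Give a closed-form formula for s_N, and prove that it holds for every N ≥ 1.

s_N = -5(-3)^(N - 1) + 3·2^N

Computing the first terms: s_1 = 1, s_2 = 27, s_3 = -21. This suggests s_N = -5(-3)^(N - 1) + 3·2^N.
When N = 1: the formula gives 1 = 1 = s_1.
For the inductive step, assume it holds for an arbitrary k ≥ 1, so s_k = -5(-3)^(k - 1) + 3·2^k.
Then s_{k+1} = -3·s_k + 15·2^k = -3·(-5(-3)^(k - 1) + 3·2^k) + 15·2^k = -5(-3)^k + 3·2^(k + 1) = -5(-3)^((k+1) - 1) + 3·2^(k+1),
which is the claimed formula at N = k+1.
This completes the induction.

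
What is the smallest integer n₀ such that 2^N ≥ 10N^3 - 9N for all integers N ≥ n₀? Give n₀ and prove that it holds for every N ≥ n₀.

n₀ = 16

At N = 15: 32768 < 33615, so the inequality fails and n₀ ≥ 16. We prove 2^N ≥ 10N^3 - 9N for all N ≥ 16.
Base step (N = 16): 2^N = 65536 and 10N^3 - 9N = 40816, so 65536 ≥ 40816.
Inductive step: suppose the statement holds for some i ≥ 16, so 2^i ≥ 10i^3 - 9i.
Then 2^(i + 1) = 2·(2^i) ≥ 2·(10i^3 - 9i).
Also, for i ≥ 16 we have 2·(10i^3 - 9i) ≥ 10(i+1)^3 - 9(i+1), since 2·(10i^3 - 9i) − (10(i+1)^3 - 9(i+1)) = 10i^3 - 30i^2 - 39i - 1, which is nonnegative for all i ≥ 16.
Combining, 2^(i + 1) ≥ 10(i+1)^3 - 9(i+1).
Hence, by induction on N, the claim holds for every N ≥ 16.
Hence the smallest such n₀ is 16.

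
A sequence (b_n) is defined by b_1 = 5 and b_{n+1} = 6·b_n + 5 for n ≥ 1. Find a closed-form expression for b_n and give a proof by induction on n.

Computing the first terms: b_1 = 5, b_2 = 35, b_3 = 215. This suggests b_n = 6^n - 1.
For the base case n = 1: the formula gives 5 = 5 = b_1.
Inductive step: assume the claim holds for n = m, so b_m = 6^m - 1.
Then b_{m+1} = 6·b_m + 5 = 6·(6^m - 1) + 5 = 6^(m + 1) - 1,
which is the claimed formula at n = m+1.
By the principle of mathematical induction, the result holds for all n ≥ 1.

b_n = 6^n - 1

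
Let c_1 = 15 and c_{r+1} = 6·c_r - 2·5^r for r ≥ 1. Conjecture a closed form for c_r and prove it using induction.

Computing the first terms: c_1 = 15, c_2 = 80, c_3 = 430. This suggests c_r = 2·5^r + 5·6^(r - 1).
Base step (r = 1): the formula gives 15 = 15 = c_1.
For the inductive step, assume it holds for an arbitrary k ≥ 1, so c_k = 2·5^k + 5·6^(k - 1).
Then c_{k+1} = 6·c_k - 2·5^k = 6·(2·5^k + 5·6^(k - 1)) - 2·5^k = 2·5^(k + 1) + 5·6^k = 2·5^(k+1) + 5·6^((k+1) - 1),
which is the claimed formula at r = k+1.
By the principle of mathematical induction, the result holds for all r ≥ 1.

c_r = 2·5^r + 5·6^(r - 1)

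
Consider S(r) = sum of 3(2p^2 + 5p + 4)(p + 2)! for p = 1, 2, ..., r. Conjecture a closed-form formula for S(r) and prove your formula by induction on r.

We claim S(r) = (6r + 3)(r + 3)! - 18 for all r ≥ 1.
Base case (r = 1): S(1) = 198, and the closed form gives 198. They agree.
For the inductive step, assume it holds for an arbitrary p ≥ 1, so S(p) = (6p + 3)(p + 3)! - 18.
Then S(p+1) = S(p) + (3(2p^2 + 9p + 11)(p + 3)!) = ((6p + 3)(p + 3)! - 18) + (3(2p^2 + 9p + 11)(p + 3)!).
Simplifying, S(p+1) = (6(p+1) + 3)((p+1) + 3)! - 18,
which is the closed form with r = p+1.
By induction, the statement is established for all r ≥ 1.

S(r) = (6r + 3)(r + 3)! - 18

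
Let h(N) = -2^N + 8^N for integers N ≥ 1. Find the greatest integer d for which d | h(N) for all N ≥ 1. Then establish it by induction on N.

d = 6

Computing the first values: h(1) = 6 and h(2) = 60; gcd(6, 60) = 6, so d ≤ 6.
We prove 6 | -2^N + 8^N for all N ≥ 1 by induction on N.
Base case (N = 1): h(1) = 6 = 6·(1), so 6 | h(1).
Suppose the result is true for N = r, i.e. 6 | h(r). Then
8^{r+1} − 2^{r+1} = 8·8^r − 2·2^r = 8·(8^r − 2^r) + (6)·2^r. The first term is divisible by 6 by the inductive hypothesis, and the second term (6)·2^r is divisible by 6 since 6 | 6. Hence 6 | h(r+1).
This completes the induction.
Therefore the largest such d is 6.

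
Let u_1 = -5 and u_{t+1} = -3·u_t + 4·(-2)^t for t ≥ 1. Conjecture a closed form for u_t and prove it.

u_t = (-2)^(t + 2) - (-3)^t

Computing the first terms: u_1 = -5, u_2 = 7, u_3 = -5. This suggests u_t = (-2)^(t + 2) - (-3)^t.
Base step (t = 1): the formula gives -5 = -5 = u_1.
Suppose the result is true for t = r, so u_r = (-2)^(r + 2) - (-3)^r.
Then u_{r+1} = -3·u_r + 4·(-2)^r = -3·((-2)^(r + 2) - (-3)^r) + 4·(-2)^r = (-2)^(r + 3) - (-3)^(r + 1) = (-2)^((r+1) + 2) - (-3)^(r+1),
which is the claimed formula at t = r+1.
By the principle of mathematical induction, the result holds for all t ≥ 1.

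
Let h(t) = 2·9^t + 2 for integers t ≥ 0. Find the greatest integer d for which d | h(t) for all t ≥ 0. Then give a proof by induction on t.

d = 4

Computing the first values: h(0) = 4 and h(1) = 20; gcd(4, 20) = 4, so d ≤ 4.
We prove 4 | 2·9^t + 2 for all t ≥ 0 by induction on t.
Base case (t = 0): h(0) = 4 = 4·(1), so 4 | h(0).
Inductive step: suppose the statement holds for some p ≥ 0, i.e. 4 | h(p). Then
h(p+1) = 2·9^(p+1) + 2 = 9·(2·9^p + 2) - 16 = 9·h(p) - 16. The first term is divisible by 4 by the inductive hypothesis, and -16 is divisible by 4. Hence 4 | h(p+1).
Hence, by induction on t, the claim holds for every t ≥ 0.
Therefore the largest such d is 4.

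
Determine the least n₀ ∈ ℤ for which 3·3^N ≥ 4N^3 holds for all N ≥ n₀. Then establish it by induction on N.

n₀ = 5

At N = 4: 243 < 256, so the inequality fails and n₀ ≥ 5. We prove 3·3^N ≥ 4N^3 for all N ≥ 5.
When N = 5: 3·3^N = 729 and 4N^3 = 500, so 729 ≥ 500.
Suppose the result is true for N = j, so 3·3^j ≥ 4j^3.
Then 3·3^(j + 1) = 3·(3·3^j) ≥ 3·(4j^3).
Also, for j ≥ 5 we have 3·(4j^3) ≥ 4(j+1)^3, since 3 ≥ (1 + 1/j)^3 for all j ≥ 5.
Combining, 3·3^(j + 1) ≥ 4(j+1)^3.
By induction, the statement is established for all N ≥ 5.
Hence the smallest such n₀ is 5.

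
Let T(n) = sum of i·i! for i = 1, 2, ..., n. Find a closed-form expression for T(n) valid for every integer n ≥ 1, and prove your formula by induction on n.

T(n) = (n + 1)n! - 1

We claim T(n) = (n + 1)n! - 1 for all n ≥ 1.
Base step (n = 1): T(1) = 1, and the closed form gives 1. They agree.
Inductive step: assume the claim holds for n = i, so T(i) = (i + 1)i! - 1.
Then T(i+1) = T(i) + ((i + 1)(i + 1)!) = ((i + 1)i! - 1) + ((i + 1)(i + 1)!).
Simplifying, T(i+1) = ((i+1) + 1)(i+1)! - 1,
which is the closed form with n = i+1.
This completes the induction.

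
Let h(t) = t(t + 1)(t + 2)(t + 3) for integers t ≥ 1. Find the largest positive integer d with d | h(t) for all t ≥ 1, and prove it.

d = 24

Computing the first values: h(1) = 24 and h(2) = 120; gcd(24, 120) = 24, so d ≤ 24.
We prove 24 | t(t + 1)(t + 2)(t + 3) for all t ≥ 1 by induction on t.
Base step (t = 1): h(1) = 24 = 24·(1), so 24 | h(1).
For the inductive step, assume it holds for an arbitrary r ≥ 1, i.e. 24 | h(r). Then
h(r+1) − h(r) = (r+1)·(r+2)·(r+3)·(r+4) − r·(r+1)·(r+2)·(r+3) = (r+1)·(r+2)·(r+3)·[(r+4) − r] = 4·(r+1)·(r+2)·(r+3). The product of 3 consecutive integers is divisible by (3)! = 6, so h(r+1) − h(r) is divisible by 4·6 = 24. By the inductive hypothesis 24 | h(r), hence 24 | h(r+1).
By the principle of mathematical induction, the result holds for all t ≥ 1.
Therefore the largest such d is 24.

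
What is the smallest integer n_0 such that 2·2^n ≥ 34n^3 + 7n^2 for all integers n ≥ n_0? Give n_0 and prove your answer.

n_0 = 17

At n = 16: 131072 < 141056, so the inequality fails and n_0 ≥ 17. We prove 2·2^n ≥ 34n^3 + 7n^2 for all n ≥ 17.
Base step (n = 17): 2·2^n = 262144 and 34n^3 + 7n^2 = 169065, so 262144 ≥ 169065.
Suppose the result is true for n = m, so 2·2^m ≥ 34m^3 + 7m^2.
Then 2·2^(m + 1) = 2·(2·2^m) ≥ 2·(34m^3 + 7m^2).
Also, for m ≥ 17 we have 2·(34m^3 + 7m^2) ≥ 34(m+1)^3 + 7(m+1)^2, since 2·(34m^3 + 7m^2) − (34(m+1)^3 + 7(m+1)^2) = 34m^3 - 95m^2 - 116m - 41, which is nonnegative for all m ≥ 17.
Combining, 2·2^(m + 1) ≥ 34(m+1)^3 + 7(m+1)^2.
This completes the induction.
Hence the smallest such n_0 is 17.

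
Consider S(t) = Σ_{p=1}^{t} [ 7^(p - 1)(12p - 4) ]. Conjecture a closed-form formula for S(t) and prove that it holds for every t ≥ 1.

S(t) = 7^t(2t - 1) + 1

We claim S(t) = 7^t(2t - 1) + 1 for all t ≥ 1.
When t = 1: S(1) = 8, and the closed form gives 8. They agree.
Inductive step: assume the claim holds for t = p, so S(p) = 7^p(2p - 1) + 1.
Then S(p+1) = S(p) + (7^p(12p + 8)) = (7^p(2p - 1) + 1) + (7^p(12p + 8)).
Simplifying, S(p+1) = 14·7^p·p + 7·7^p + 1 = 7^(p+1)(2(p+1) - 1) + 1,
which is the closed form with t = p+1.
This completes the induction.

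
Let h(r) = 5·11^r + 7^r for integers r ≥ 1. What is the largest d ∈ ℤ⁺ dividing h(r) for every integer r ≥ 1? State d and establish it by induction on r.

d = 2

Computing the first values: h(1) = 62 and h(2) = 654; gcd(62, 654) = 2, so d ≤ 2.
We prove 2 | 5·11^r + 7^r for all r ≥ 1 by induction on r.
When r = 1: h(1) = 62 = 2·(31), so 2 | h(1).
Suppose the result is true for r = m, i.e. 2 | h(m). Then
h(m+1) − 11·h(m) = (5·11^(m+1) + 7^(m+1)) − 11·(5·11^m + 7^m) = (1)·7^m·(7 − 11) = (-4)·7^m. Since 2 | h(m) by the inductive hypothesis, 2 | 11·h(m); and 2 | -4 since -4 = 2·-2. Therefore 2 | h(m+1).
By the principle of mathematical induction, the result holds for all r ≥ 1.
Therefore the largest such d is 2.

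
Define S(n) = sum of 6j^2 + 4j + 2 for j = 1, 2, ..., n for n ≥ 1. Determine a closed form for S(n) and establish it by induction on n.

S(n) = n(2n^2 + 5n + 5)

We claim S(n) = n(2n^2 + 5n + 5) for all n ≥ 1.
For the base case n = 1: S(1) = 12, and the closed form gives 12. They agree.
Suppose the result is true for n = j, so S(j) = j(2j^2 + 5j + 5).
Then S(j+1) = S(j) + (6j^2 + 16j + 12) = (j(2j^2 + 5j + 5)) + (6j^2 + 16j + 12).
Simplifying, S(j+1) = (j + 1)(2j^2 + 9j + 12) = (j+1)(2(j+1)^2 + 5(j+1) + 5),
which is the closed form with n = j+1.
Hence, by induction on n, the claim holds for every n ≥ 1.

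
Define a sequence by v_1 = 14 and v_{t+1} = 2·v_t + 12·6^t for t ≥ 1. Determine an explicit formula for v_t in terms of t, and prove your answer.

v_t = -2^(t + 1) + 3·6^t

Computing the first terms: v_1 = 14, v_2 = 100, v_3 = 632. This suggests v_t = -2^(t + 1) + 3·6^t.
When t = 1: the formula gives 14 = 14 = v_1.
For the inductive step, assume it holds for an arbitrary m ≥ 1, so v_m = -2^(m + 1) + 3·6^m.
Then v_{m+1} = 2·v_m + 12·6^m = 2·(-2^(m + 1) + 3·6^m) + 12·6^m = -2^(m + 2) + 3·6^(m + 1) = -2^((m+1) + 1) + 3·6^(m+1),
which is the claimed formula at t = m+1.
This completes the induction.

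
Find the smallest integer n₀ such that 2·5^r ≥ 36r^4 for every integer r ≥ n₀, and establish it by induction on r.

n₀ = 7

At r = 6: 31250 < 46656, so the inequality fails and n₀ ≥ 7. We prove 2·5^r ≥ 36r^4 for all r ≥ 7.
Base case (r = 7): 2·5^r = 156250 and 36r^4 = 86436, so 156250 ≥ 86436.
Inductive step: assume the claim holds for r = m, so 2·5^m ≥ 36m^4.
Then 2·5^(m + 1) = 5·(2·5^m) ≥ 5·(36m^4).
Also, for m ≥ 7 we have 5·(36m^4) ≥ 36(m+1)^4, since 5 ≥ (1 + 1/m)^4 for all m ≥ 7.
Combining, 2·5^(m + 1) ≥ 36(m+1)^4.
This completes the induction.
Hence the smallest such n₀ is 7.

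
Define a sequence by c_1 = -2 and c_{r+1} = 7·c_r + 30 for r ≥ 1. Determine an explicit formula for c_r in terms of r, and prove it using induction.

Computing the first terms: c_1 = -2, c_2 = 16, c_3 = 142. This suggests c_r = 3·7^(r - 1) - 5.
Base case (r = 1): the formula gives -2 = -2 = c_1.
For the inductive step, assume it holds for an arbitrary p ≥ 1, so c_p = 3·7^(p - 1) - 5.
Then c_{p+1} = 7·c_p + 30 = 7·(3·7^(p - 1) - 5) + 30 = 3·7^p - 5 = 3·7^((p+1) - 1) - 5,
which is the claimed formula at r = p+1.
By the principle of mathematical induction, the result holds for all r ≥ 1.

c_r = 3·7^(r - 1) - 5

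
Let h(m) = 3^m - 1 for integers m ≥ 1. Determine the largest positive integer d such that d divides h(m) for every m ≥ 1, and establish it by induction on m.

d = 2

Computing the first values: h(1) = 2 and h(2) = 8; gcd(2, 8) = 2, so d ≤ 2.
We prove 2 | 3^m - 1 for all m ≥ 1 by induction on m.
Base case (m = 1): h(1) = 2 = 2·(1), so 2 | h(1).
Inductive step: suppose the statement holds for some r ≥ 1, i.e. 2 | h(r). Then
3^{r+1} − 1^{r+1} = 3·3^r − 1·1^r = 3·(3^r − 1^r) + (2)·1^r. The first term is divisible by 2 by the inductive hypothesis, and the second term (2)·1^r is divisible by 2 since 2 | 2. Hence 2 | h(r+1).
Hence, by induction on m, the claim holds for every m ≥ 1.
Therefore the largest such d is 2.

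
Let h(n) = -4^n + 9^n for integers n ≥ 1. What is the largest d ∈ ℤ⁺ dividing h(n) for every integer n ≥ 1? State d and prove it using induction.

Computing the first values: h(1) = 5 and h(2) = 65; gcd(5, 65) = 5, so d ≤ 5.
We prove 5 | -4^n + 9^n for all n ≥ 1 by induction on n.
Base step (n = 1): h(1) = 5 = 5·(1), so 5 | h(1).
For the inductive step, assume it holds for an arbitrary r ≥ 1, i.e. 5 | h(r). Then
9^{r+1} − 4^{r+1} = 9·9^r − 4·4^r = 9·(9^r − 4^r) + (5)·4^r. The first term is divisible by 5 by the inductive hypothesis, and the second term (5)·4^r is divisible by 5 since 5 | 5. Hence 5 | h(r+1).
Hence, by induction on n, the claim holds for every n ≥ 1.
Therefore the largest such d is 5.

d = 5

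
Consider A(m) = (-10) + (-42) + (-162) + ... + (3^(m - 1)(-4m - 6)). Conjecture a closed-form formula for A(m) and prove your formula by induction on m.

We claim A(m) = -2·3^m(m + 1) + 2 for all m ≥ 1.
When m = 1: A(1) = -10, and the closed form gives -10. They agree.
For the inductive step, assume it holds for an arbitrary i ≥ 1, so A(i) = -2·3^i(i + 1) + 2.
Then A(i+1) = A(i) + (3^i(-4i - 10)) = (-2·3^i(i + 1) + 2) + (3^i(-4i - 10)).
Simplifying, A(i+1) = -6·3^i·i - 12·3^i + 2 = -2·3^(i+1)((i+1) + 1) + 2,
which is the closed form with m = i+1.
By the principle of mathematical induction, the result holds for all m ≥ 1.

A(m) = -2·3^m(m + 1) + 2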